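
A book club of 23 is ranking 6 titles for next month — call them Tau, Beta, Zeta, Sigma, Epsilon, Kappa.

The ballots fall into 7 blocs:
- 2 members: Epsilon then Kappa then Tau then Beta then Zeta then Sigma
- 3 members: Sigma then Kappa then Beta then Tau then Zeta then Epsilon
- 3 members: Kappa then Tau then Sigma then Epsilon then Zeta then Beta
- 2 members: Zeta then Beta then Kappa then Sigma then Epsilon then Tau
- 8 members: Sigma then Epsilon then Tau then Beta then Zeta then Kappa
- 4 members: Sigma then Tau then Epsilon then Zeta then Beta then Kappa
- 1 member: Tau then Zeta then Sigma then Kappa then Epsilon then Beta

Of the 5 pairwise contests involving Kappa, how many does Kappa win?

Kappa against each rival (23 members):
Kappa vs Tau: Tau, 13–10.
Kappa vs Beta: Beta wins 14–9.
Kappa vs Zeta: 2+3+3 = 8 for Kappa, 15 for Zeta — Zeta by 15–8.
Kappa vs Sigma: Sigma, 16–7.
Kappa vs Epsilon: 3+3+2+1 = 9 for Kappa, 14 for Epsilon — Epsilon by 14–9.
Kappa beats no one; loses to Tau, Beta, Zeta, Sigma, Epsilon — 0 pairwise wins.

0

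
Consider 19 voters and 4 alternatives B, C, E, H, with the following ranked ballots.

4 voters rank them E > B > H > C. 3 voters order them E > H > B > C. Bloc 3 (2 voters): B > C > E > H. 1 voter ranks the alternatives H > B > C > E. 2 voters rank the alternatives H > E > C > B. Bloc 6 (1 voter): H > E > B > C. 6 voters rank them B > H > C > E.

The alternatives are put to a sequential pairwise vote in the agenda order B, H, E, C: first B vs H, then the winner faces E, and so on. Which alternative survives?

E

Round 1: B vs H — 12–7, B advances.
Round 2: B vs E — 9–10, E advances.
Round 3: E vs C — 10–9, E advances.
The agenda winner is E.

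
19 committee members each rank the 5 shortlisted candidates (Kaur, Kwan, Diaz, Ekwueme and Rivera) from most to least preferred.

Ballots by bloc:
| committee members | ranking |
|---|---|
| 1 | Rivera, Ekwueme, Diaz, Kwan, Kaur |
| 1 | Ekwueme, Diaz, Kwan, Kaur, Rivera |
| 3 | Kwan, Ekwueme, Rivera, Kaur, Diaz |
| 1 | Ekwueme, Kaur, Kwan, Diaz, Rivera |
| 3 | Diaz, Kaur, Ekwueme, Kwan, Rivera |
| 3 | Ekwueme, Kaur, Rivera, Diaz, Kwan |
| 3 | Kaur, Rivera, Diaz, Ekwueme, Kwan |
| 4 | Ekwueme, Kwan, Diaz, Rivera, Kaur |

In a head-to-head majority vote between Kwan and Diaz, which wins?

Diaz

Ballots ranking Kwan above Diaz: 3 + 1 + 4 = 8.
Ballots ranking Diaz above Kwan: 19 − 8 = 11.
Diaz wins the head-to-head 11–8.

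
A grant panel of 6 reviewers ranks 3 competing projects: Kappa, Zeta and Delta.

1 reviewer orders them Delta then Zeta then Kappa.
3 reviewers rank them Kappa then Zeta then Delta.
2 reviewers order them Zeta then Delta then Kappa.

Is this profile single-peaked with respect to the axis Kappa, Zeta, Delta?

Axis positions: Kappa=1, Zeta=2, Delta=3.
Bloc 1 (peak Delta at position 3): ranking walks positions 3-2-1, expanding outward from the peak — single-peaked.
Bloc 2 (peak Kappa at position 1): ranking walks positions 1-2-3, expanding outward from the peak — single-peaked.
Bloc 3 (peak Zeta at position 2): ranking walks positions 2-3-1, expanding outward from the peak — single-peaked.
Every ranking is single-peaked on this axis.

yes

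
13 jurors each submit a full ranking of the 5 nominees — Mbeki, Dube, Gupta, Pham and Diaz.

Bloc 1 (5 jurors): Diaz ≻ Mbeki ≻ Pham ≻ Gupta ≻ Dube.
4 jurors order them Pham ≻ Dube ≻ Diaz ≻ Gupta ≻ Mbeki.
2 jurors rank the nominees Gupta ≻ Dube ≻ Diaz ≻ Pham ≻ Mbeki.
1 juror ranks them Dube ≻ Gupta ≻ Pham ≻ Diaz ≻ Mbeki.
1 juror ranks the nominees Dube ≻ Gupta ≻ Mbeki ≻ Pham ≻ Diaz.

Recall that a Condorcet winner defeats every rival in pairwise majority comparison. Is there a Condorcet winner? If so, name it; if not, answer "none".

Head-to-head results (13 jurors):
Mbeki vs Dube: Dube, 8–5.
Mbeki vs Gupta: Gupta, 8–5.
Mbeki vs Pham: Pham wins 7–6.
Mbeki vs Diaz: Diaz wins 12–1.
Dube–Gupta: Gupta 7–6.
Dube–Pham: Pham 9–4.
Dube–Diaz: Dube 8–5.
Gupta vs Pham: Pham, 9–4.
Gupta–Diaz: Diaz 9–4.
Pham vs Diaz: Diaz, 7–6.
No nominee is unbeaten: Mbeki loses to Dube; Dube loses to Gupta; Gupta loses to Pham; Pham loses to Diaz; Diaz loses to Dube. In particular Dube → Diaz → Gupta → Dube is a majority cycle — no Condorcet winner exists.

none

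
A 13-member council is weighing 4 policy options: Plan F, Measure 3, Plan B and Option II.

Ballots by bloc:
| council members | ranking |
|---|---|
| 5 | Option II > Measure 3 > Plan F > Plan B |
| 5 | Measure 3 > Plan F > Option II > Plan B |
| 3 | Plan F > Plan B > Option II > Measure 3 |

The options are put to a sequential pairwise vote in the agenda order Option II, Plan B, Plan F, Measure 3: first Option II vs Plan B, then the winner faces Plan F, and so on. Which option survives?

Round 1: Option II vs Plan B — 10–3, Option II advances.
Round 2: Option II vs Plan F — 5–8, Plan F advances.
Round 3: Plan F vs Measure 3 — 3–10, Measure 3 advances.
Measure 3 survives the agenda.

Measure 3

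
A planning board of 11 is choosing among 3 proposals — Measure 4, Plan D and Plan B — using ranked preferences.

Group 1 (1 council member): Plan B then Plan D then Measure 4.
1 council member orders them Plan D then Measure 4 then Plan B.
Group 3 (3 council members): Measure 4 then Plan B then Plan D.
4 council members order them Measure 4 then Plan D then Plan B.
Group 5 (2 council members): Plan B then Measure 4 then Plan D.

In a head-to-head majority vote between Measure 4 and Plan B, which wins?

Ballots ranking Measure 4 above Plan B: 1 + 3 + 4 = 8.
Ballots ranking Plan B above Measure 4: 11 − 8 = 3.
Measure 4 wins the head-to-head 8–3.

Measure 4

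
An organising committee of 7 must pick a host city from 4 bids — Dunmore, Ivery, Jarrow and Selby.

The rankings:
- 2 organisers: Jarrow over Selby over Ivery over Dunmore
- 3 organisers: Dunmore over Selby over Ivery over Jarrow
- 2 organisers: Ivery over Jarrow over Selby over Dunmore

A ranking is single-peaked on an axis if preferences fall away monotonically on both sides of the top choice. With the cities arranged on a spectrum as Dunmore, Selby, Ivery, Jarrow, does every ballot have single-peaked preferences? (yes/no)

no

Axis positions: Dunmore=1, Selby=2, Ivery=3, Jarrow=4.
Group 1: ranking walks positions 4-2-3-1; Selby is ranked above Ivery even though Ivery lies between Selby and the peak Jarrow on the axis — preferences dip and rise again. Not single-peaked.
Group 2 (peak Dunmore at position 1): ranking walks positions 1-2-3-4, expanding outward from the peak — single-peaked.
Group 3 (peak Ivery at position 3): ranking walks positions 3-4-2-1, expanding outward from the peak — single-peaked.
Group 1 violates single-peakedness, so the profile is not single-peaked on this axis.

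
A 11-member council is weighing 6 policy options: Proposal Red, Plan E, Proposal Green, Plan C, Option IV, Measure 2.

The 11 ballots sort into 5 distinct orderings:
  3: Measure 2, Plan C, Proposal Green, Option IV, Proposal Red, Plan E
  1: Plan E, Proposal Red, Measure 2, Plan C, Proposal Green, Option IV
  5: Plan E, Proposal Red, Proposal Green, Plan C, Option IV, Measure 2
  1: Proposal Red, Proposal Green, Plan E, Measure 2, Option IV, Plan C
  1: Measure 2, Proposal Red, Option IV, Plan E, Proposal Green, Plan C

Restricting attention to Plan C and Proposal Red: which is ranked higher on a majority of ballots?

Ballots ranking Plan C above Proposal Red: 3.
Ballots ranking Proposal Red above Plan C: 11 − 3 = 8.
Proposal Red wins the head-to-head 8–3.

Proposal Red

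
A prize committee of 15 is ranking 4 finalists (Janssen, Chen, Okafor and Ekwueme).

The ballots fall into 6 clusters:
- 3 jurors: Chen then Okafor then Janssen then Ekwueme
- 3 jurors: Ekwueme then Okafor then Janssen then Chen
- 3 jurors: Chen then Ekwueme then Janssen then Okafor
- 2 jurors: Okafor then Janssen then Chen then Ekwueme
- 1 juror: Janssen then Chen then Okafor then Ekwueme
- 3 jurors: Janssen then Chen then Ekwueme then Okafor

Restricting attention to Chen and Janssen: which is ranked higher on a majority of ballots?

Janssen

Ballots ranking Chen above Janssen: 3 + 3 = 6.
Ballots ranking Janssen above Chen: 15 − 6 = 9.
Janssen wins the head-to-head 9–6.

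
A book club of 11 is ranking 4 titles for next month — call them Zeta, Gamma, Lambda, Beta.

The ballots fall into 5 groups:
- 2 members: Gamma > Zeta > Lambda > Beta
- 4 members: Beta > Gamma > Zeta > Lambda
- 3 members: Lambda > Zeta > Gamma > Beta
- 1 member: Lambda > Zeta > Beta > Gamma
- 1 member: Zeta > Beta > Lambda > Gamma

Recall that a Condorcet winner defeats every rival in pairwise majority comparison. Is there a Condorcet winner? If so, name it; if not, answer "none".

Pairwise majorities:
Zeta vs Gamma: Gamma, 6–5.
Zeta vs Lambda: Zeta, 7–4.
Zeta vs Beta: Zeta wins 7–4.
Gamma–Lambda: Gamma 6–5.
Gamma vs Beta: Beta wins 6–5.
Lambda vs Beta: Lambda, 6–5.
Every book loses at least once (Zeta loses to Gamma; Gamma loses to Beta; Lambda loses to Zeta; Beta loses to Zeta). The majority relation contains the cycle Zeta beats Beta beats Gamma beats Zeta, so there is no Condorcet winner.

none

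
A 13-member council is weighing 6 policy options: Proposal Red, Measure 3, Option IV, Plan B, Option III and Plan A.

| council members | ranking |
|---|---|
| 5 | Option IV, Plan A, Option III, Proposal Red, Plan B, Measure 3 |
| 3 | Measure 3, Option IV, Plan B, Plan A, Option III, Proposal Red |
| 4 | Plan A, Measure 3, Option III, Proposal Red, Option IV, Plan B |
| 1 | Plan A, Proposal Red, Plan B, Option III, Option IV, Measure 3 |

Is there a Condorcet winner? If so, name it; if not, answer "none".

none

Pairwise majorities:
Proposal Red vs Measure 3: Measure 3 wins 7–6.
Proposal Red–Option IV: Option IV 8–5.
Proposal Red–Plan B: Proposal Red 10–3.
Proposal Red vs Option III: Option III, 12–1.
Proposal Red vs Plan A: Plan A, 13–0.
Measure 3 vs Option IV: Measure 3 wins 7–6.
Measure 3–Plan B: Measure 3 7–6.
Measure 3 vs Option III: Measure 3, 7–6.
Measure 3 vs Plan A: Plan A wins 10–3.
Option IV–Plan B: Option IV 12–1.
Option IV vs Option III: Option IV wins 8–5.
Option IV vs Plan A: Option IV, 8–5.
Plan B vs Option III: Option III, 9–4.
Plan B vs Plan A: Plan A wins 10–3.
Option III–Plan A: Plan A 13–0.
No option is unbeaten: Proposal Red loses to Measure 3; Measure 3 loses to Plan A; Option IV loses to Measure 3; Plan B loses to Proposal Red; Option III loses to Measure 3; Plan A loses to Option IV. In particular Measure 3 → Option IV → Plan A → Measure 3 is a majority cycle — no Condorcet winner exists.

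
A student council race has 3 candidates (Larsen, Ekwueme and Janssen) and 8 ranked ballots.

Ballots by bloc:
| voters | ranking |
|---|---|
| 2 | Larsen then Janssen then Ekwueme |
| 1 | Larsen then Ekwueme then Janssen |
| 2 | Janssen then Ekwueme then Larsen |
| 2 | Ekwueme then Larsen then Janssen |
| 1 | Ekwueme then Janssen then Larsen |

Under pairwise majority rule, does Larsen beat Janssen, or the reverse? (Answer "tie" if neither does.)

Ballots ranking Larsen above Janssen: 2 + 1 + 2 = 5.
Ballots ranking Janssen above Larsen: 8 − 5 = 3.
Larsen wins the head-to-head 5–3.

Larsen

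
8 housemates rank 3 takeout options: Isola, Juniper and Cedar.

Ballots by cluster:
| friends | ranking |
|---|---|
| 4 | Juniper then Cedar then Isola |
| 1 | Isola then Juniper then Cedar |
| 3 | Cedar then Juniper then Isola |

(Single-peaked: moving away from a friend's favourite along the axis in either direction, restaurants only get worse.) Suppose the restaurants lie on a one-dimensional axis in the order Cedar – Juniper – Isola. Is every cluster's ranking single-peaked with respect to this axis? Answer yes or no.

yes

Axis positions: Cedar=1, Juniper=2, Isola=3.
Cluster 1 (peak Juniper at position 2): ranking walks positions 2-1-3, expanding outward from the peak — single-peaked.
Cluster 2 (peak Isola at position 3): ranking walks positions 3-2-1, expanding outward from the peak — single-peaked.
Cluster 3 (peak Cedar at position 1): ranking walks positions 1-2-3, expanding outward from the peak — single-peaked.
Every ranking is single-peaked on this axis.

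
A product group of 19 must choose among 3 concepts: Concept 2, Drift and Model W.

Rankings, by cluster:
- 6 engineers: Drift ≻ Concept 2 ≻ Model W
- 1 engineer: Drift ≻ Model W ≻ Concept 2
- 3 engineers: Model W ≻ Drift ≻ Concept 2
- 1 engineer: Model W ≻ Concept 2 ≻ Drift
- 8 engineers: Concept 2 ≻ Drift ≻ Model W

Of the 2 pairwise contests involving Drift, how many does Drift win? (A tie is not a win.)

2

Drift against each rival (19 engineers):
Drift vs Concept 2: Drift, 10–9.
Drift vs Model W: 15 to 4, Drift.
Drift beats Concept 2, Model W — 2 pairwise wins.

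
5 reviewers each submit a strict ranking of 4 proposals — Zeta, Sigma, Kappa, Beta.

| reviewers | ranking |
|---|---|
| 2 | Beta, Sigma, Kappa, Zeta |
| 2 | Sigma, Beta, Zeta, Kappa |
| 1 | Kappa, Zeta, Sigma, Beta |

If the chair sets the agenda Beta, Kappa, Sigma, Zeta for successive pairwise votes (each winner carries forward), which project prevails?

Round 1: Beta vs Kappa — 4–1, Beta advances.
Round 2: Beta vs Sigma — 2–3, Sigma advances.
Round 3: Sigma vs Zeta — 4–1, Sigma advances.
Sigma survives the agenda.

Sigma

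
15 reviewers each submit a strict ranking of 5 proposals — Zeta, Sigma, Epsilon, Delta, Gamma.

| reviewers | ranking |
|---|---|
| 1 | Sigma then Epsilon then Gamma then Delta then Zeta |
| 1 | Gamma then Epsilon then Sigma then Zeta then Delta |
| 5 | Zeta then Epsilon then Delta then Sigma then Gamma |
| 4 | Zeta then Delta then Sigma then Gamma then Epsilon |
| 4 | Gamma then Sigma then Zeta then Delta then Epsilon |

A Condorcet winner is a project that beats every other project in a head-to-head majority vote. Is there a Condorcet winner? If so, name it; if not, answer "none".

Zeta

Head-to-head results (15 reviewers):
Zeta vs Sigma: 9 to 6, Zeta.
Zeta vs Epsilon: Zeta preferred on 5+4+4 = 13 ballots; Zeta wins 13–2.
Zeta vs Delta: Zeta preferred on 1+5+4+4 = 14 ballots; Zeta wins 14–1.
Zeta vs Gamma: Zeta preferred on 5+4 = 9 ballots; Zeta wins 9–6.
Sigma vs Epsilon: Sigma preferred on 1+4+4 = 9 ballots; Sigma wins 9–6.
Sigma vs Delta: Sigma preferred on 1+1+4 = 6 ballots; Delta wins 9–6.
Sigma vs Gamma: 1+5+4 = 10 for Sigma, 5 for Gamma — Sigma by 10–5.
Epsilon vs Delta: Epsilon preferred on 1+1+5 = 7 ballots; Delta wins 8–7.
Epsilon vs Gamma: Epsilon preferred on 1+5 = 6 ballots; Gamma wins 9–6.
Delta vs Gamma: Delta preferred on 5+4 = 9 ballots; Delta wins 9–6.
Zeta beats each of Sigma, Epsilon, Delta, Gamma — Zeta is the Condorcet winner.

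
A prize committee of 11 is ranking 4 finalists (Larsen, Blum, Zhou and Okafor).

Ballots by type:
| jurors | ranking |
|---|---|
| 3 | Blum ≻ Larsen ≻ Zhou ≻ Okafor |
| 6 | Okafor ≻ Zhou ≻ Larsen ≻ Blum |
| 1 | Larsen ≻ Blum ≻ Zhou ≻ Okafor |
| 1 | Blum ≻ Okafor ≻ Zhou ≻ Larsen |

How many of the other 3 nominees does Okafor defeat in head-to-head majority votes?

3

Okafor against each rival (11 jurors):
Okafor vs Larsen: Okafor preferred on 6+1 = 7 ballots; Okafor wins 7–4.
Okafor vs Blum: Okafor, 6–5.
Okafor vs Zhou: Okafor preferred on 6+1 = 7 ballots; Okafor wins 7–4.
Okafor beats Larsen, Blum, Zhou — 3 pairwise wins.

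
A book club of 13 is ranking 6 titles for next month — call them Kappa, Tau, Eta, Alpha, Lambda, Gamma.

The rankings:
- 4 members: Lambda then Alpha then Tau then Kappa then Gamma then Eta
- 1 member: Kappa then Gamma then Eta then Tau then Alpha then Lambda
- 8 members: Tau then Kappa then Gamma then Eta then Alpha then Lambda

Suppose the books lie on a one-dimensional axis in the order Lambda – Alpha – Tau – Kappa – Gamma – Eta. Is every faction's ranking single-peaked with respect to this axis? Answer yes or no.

Axis positions: Lambda=1, Alpha=2, Tau=3, Kappa=4, Gamma=5, Eta=6.
Faction 1 (peak Lambda at position 1): ranking walks positions 1-2-3-4-5-6, expanding outward from the peak — single-peaked.
Faction 2 (peak Kappa at position 4): ranking walks positions 4-5-6-3-2-1, expanding outward from the peak — single-peaked.
Faction 3 (peak Tau at position 3): ranking walks positions 3-4-5-6-2-1, expanding outward from the peak — single-peaked.
Every ranking is single-peaked on this axis.

yes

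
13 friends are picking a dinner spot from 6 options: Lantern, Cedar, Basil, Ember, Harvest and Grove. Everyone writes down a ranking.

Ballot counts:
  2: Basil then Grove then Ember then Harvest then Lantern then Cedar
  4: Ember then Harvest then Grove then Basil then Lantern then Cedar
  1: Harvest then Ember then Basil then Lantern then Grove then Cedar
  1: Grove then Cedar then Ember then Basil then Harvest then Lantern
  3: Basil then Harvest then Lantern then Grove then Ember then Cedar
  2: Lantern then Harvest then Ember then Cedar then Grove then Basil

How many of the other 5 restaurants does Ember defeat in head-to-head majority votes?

Ember against each rival (13 friends):
Ember vs Lantern: Ember wins 8–5.
Ember vs Cedar: Ember wins 12–1.
Ember vs Basil: Ember, 8–5.
Ember–Harvest: Ember 7–6.
Ember vs Grove: Ember, 7–6.
Ember beats Lantern, Cedar, Basil, Harvest, Grove — 5 pairwise wins.

5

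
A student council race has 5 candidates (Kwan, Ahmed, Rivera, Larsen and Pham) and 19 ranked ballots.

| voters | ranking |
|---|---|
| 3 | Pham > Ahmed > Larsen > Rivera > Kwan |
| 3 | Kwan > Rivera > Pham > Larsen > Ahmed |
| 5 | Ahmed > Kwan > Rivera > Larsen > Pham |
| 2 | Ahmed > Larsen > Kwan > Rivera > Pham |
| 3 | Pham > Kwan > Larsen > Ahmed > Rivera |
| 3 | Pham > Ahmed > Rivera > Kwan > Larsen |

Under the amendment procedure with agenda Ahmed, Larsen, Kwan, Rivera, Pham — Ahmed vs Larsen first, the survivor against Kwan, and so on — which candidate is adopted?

Round 1: Ahmed vs Larsen — 13–6, Ahmed advances.
Round 2: Ahmed vs Kwan — 13–6, Ahmed advances.
Round 3: Ahmed vs Rivera — 16–3, Ahmed advances.
Round 4: Ahmed vs Pham — 7–12, Pham advances.
Pham survives the agenda.

Pham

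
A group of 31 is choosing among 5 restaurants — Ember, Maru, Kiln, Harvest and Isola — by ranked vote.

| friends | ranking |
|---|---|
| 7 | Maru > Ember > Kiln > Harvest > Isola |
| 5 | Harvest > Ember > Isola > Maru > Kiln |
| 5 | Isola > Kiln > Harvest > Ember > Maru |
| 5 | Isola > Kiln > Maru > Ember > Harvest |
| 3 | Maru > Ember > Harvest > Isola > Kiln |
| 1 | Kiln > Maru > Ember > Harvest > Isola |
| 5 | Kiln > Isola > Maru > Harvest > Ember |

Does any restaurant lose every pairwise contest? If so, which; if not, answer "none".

none

Head-to-head results (31 friends):
Ember–Maru: Maru 21–10.
Ember vs Kiln: 15 to 16, Kiln.
Ember–Harvest: Ember 16–15.
Ember vs Isola: Ember, 16–15.
Maru–Kiln: Kiln 16–15.
Maru–Harvest: Maru 21–10.
Maru vs Isola: Maru preferred on 7+3+1 = 11 ballots; Isola wins 20–11.
Kiln vs Harvest: Kiln wins 23–8.
Kiln vs Isola: 13 to 18, Isola.
Harvest vs Isola: Harvest, 16–15.
Every restaurant wins at least one matchup (Ember beats Harvest; Maru beats Ember; Kiln beats Ember; Harvest beats Isola; Isola beats Maru), so there is no Condorcet loser.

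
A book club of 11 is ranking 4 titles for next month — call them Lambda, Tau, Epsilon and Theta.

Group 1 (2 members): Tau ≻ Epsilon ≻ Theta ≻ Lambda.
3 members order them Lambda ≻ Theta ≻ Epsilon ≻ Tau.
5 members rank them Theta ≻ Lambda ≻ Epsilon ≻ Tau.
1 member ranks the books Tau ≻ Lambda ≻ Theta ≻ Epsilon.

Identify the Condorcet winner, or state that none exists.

Pairwise majorities:
Lambda vs Tau: Lambda, 8–3.
Lambda vs Epsilon: Lambda, 9–2.
Lambda–Theta: Theta 7–4.
Tau–Epsilon: Epsilon 8–3.
Tau vs Theta: Tau is ranked higher on 2+1 = 3 ballots, Theta on 8. Theta wins 8–3.
Epsilon vs Theta: Theta, 9–2.
Only Theta has no losses; Theta is the Condorcet winner.

Theta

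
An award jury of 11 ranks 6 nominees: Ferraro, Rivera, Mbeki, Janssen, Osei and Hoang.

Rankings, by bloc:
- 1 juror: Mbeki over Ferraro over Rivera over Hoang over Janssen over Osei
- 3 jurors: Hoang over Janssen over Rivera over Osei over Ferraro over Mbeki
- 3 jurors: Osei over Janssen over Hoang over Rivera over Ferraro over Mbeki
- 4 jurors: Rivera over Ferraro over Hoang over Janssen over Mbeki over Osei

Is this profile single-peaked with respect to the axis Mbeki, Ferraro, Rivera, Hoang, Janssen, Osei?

yes

Axis positions: Mbeki=1, Ferraro=2, Rivera=3, Hoang=4, Janssen=5, Osei=6.
Bloc 1 (peak Mbeki at position 1): ranking walks positions 1-2-3-4-5-6, expanding outward from the peak — single-peaked.
Bloc 2 (peak Hoang at position 4): ranking walks positions 4-5-3-6-2-1, expanding outward from the peak — single-peaked.
Bloc 3 (peak Osei at position 6): ranking walks positions 6-5-4-3-2-1, expanding outward from the peak — single-peaked.
Bloc 4 (peak Rivera at position 3): ranking walks positions 3-2-4-5-1-6, expanding outward from the peak — single-peaked.
Every ranking is single-peaked on this axis.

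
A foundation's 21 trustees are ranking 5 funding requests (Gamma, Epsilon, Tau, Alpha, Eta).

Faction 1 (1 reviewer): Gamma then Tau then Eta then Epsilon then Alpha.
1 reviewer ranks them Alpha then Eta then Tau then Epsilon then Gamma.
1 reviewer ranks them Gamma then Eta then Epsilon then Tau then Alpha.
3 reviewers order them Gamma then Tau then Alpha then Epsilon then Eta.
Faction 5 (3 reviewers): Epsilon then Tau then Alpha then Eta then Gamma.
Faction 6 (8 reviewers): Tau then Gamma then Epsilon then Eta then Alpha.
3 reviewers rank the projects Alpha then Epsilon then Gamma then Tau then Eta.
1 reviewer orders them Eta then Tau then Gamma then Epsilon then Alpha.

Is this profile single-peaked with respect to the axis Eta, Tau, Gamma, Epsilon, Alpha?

no

Axis positions: Eta=1, Tau=2, Gamma=3, Epsilon=4, Alpha=5.
Faction 1 (peak Gamma at position 3): ranking walks positions 3-2-1-4-5, expanding outward from the peak — single-peaked.
Faction 2: ranking walks positions 5-1-2-4-3; Eta is ranked above Epsilon even though Epsilon lies between Eta and the peak Alpha on the axis — preferences dip and rise again. Not single-peaked.
Faction 3: ranking walks positions 3-1-4-2-5; Eta is ranked above Tau even though Tau lies between Eta and the peak Gamma on the axis — preferences dip and rise again. Not single-peaked.
Faction 4: ranking walks positions 3-2-5-4-1; Alpha is ranked above Epsilon even though Epsilon lies between Alpha and the peak Gamma on the axis — preferences dip and rise again. Not single-peaked.
Faction 5: ranking walks positions 4-2-5-1-3; Tau is ranked above Gamma even though Gamma lies between Tau and the peak Epsilon on the axis — preferences dip and rise again. Not single-peaked.
Faction 6 (peak Tau at position 2): ranking walks positions 2-3-4-1-5, expanding outward from the peak — single-peaked.
Faction 7 (peak Alpha at position 5): ranking walks positions 5-4-3-2-1, expanding outward from the peak — single-peaked.
Faction 8 (peak Eta at position 1): ranking walks positions 1-2-3-4-5, expanding outward from the peak — single-peaked.
Faction 2 violates single-peakedness, so the profile is not single-peaked on this axis.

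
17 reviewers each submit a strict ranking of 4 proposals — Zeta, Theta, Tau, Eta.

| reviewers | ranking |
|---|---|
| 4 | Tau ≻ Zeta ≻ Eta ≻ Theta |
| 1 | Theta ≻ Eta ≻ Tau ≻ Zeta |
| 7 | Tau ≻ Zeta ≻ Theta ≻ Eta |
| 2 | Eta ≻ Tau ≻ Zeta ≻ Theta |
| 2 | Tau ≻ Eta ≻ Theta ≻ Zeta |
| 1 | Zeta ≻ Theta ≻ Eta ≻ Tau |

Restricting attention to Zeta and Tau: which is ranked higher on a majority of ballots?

Ballots ranking Zeta above Tau: 1.
Ballots ranking Tau above Zeta: 17 − 1 = 16.
Tau wins the head-to-head 16–1.

Tau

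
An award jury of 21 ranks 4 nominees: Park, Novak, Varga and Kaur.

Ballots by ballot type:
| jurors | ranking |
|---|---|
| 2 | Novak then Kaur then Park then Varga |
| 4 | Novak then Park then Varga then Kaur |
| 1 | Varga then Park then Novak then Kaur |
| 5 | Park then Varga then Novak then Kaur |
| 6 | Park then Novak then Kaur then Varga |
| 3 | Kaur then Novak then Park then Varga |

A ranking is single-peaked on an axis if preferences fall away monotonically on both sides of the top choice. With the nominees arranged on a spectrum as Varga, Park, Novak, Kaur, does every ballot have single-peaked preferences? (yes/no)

yes

Axis positions: Varga=1, Park=2, Novak=3, Kaur=4.
Ballot type 1 (peak Novak at position 3): ranking walks positions 3-4-2-1, expanding outward from the peak — single-peaked.
Ballot type 2 (peak Novak at position 3): ranking walks positions 3-2-1-4, expanding outward from the peak — single-peaked.
Ballot type 3 (peak Varga at position 1): ranking walks positions 1-2-3-4, expanding outward from the peak — single-peaked.
Ballot type 4 (peak Park at position 2): ranking walks positions 2-1-3-4, expanding outward from the peak — single-peaked.
Ballot type 5 (peak Park at position 2): ranking walks positions 2-3-4-1, expanding outward from the peak — single-peaked.
Ballot type 6 (peak Kaur at position 4): ranking walks positions 4-3-2-1, expanding outward from the peak — single-peaked.
Every ranking is single-peaked on this axis.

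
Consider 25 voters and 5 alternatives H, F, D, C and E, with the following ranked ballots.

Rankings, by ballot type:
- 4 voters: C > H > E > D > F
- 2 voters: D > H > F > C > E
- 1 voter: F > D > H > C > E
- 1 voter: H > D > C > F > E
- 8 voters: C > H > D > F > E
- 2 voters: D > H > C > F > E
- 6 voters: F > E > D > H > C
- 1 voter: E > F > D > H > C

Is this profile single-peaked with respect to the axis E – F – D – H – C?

Axis positions: E=1, F=2, D=3, H=4, C=5.
Ballot type 1: ranking walks positions 5-4-1-3-2; E is ranked above D even though D lies between E and the peak C on the axis — preferences dip and rise again. Not single-peaked.
Ballot type 2 (peak D at position 3): ranking walks positions 3-4-2-5-1, expanding outward from the peak — single-peaked.
Ballot type 3 (peak F at position 2): ranking walks positions 2-3-4-5-1, expanding outward from the peak — single-peaked.
Ballot type 4 (peak H at position 4): ranking walks positions 4-3-5-2-1, expanding outward from the peak — single-peaked.
Ballot type 5 (peak C at position 5): ranking walks positions 5-4-3-2-1, expanding outward from the peak — single-peaked.
Ballot type 6 (peak D at position 3): ranking walks positions 3-4-5-2-1, expanding outward from the peak — single-peaked.
Ballot type 7 (peak F at position 2): ranking walks positions 2-1-3-4-5, expanding outward from the peak — single-peaked.
Ballot type 8 (peak E at position 1): ranking walks positions 1-2-3-4-5, expanding outward from the peak — single-peaked.
Ballot type 1 violates single-peakedness, so the profile is not single-peaked on this axis.

no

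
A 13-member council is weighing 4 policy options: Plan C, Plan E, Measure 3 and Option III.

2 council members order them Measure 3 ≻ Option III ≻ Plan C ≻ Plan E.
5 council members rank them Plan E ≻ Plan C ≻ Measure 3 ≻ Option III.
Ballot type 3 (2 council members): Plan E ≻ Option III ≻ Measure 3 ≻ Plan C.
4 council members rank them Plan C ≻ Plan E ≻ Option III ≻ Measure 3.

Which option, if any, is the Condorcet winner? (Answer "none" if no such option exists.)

Check each pair by majority over 13 ballots:
Plan C vs Plan E: Plan E, 7–6.
Plan C–Measure 3: Plan C 9–4.
Plan C vs Option III: Plan C is ranked higher on 5+4 = 9 ballots, Option III on 4. Plan C wins 9–4.
Plan E vs Measure 3: 11 to 2, Plan E.
Plan E vs Option III: Plan E is ranked higher on 5+2+4 = 11 ballots, Option III on 2. Plan E wins 11–2.
Measure 3 vs Option III: Measure 3 preferred on 2+5 = 7 ballots; Measure 3 wins 7–6.
Plan E beats each of Plan C, Measure 3, Option III — Plan E is the Condorcet winner.

Plan E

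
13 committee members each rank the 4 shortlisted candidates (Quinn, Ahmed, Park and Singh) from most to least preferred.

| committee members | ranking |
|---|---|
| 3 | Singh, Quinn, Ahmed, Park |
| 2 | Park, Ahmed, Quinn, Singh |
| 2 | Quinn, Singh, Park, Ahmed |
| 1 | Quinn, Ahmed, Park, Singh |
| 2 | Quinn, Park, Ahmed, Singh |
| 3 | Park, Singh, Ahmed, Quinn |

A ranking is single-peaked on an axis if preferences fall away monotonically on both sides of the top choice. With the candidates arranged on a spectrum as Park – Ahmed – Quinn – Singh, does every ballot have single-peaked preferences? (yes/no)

Axis positions: Park=1, Ahmed=2, Quinn=3, Singh=4.
Faction 1 (peak Singh at position 4): ranking walks positions 4-3-2-1, expanding outward from the peak — single-peaked.
Faction 2 (peak Park at position 1): ranking walks positions 1-2-3-4, expanding outward from the peak — single-peaked.
Faction 3: ranking walks positions 3-4-1-2; Park is ranked above Ahmed even though Ahmed lies between Park and the peak Quinn on the axis — preferences dip and rise again. Not single-peaked.
Faction 4 (peak Quinn at position 3): ranking walks positions 3-2-1-4, expanding outward from the peak — single-peaked.
Faction 5: ranking walks positions 3-1-2-4; Park is ranked above Ahmed even though Ahmed lies between Park and the peak Quinn on the axis — preferences dip and rise again. Not single-peaked.
Faction 6: ranking walks positions 1-4-2-3; Singh is ranked above Ahmed even though Ahmed lies between Singh and the peak Park on the axis — preferences dip and rise again. Not single-peaked.
Faction 3 violates single-peakedness, so the profile is not single-peaked on this axis.

no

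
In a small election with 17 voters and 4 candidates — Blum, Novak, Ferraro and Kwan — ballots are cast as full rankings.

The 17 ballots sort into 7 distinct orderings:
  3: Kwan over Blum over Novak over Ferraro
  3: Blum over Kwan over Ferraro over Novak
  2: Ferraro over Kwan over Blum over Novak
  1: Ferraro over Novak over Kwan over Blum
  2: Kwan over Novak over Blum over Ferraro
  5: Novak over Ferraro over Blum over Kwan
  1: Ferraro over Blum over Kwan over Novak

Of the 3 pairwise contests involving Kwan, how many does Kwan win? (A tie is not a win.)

1

Kwan against each rival (17 voters):
Kwan vs Blum: Blum wins 9–8.
Kwan vs Novak: Kwan preferred on 3+3+2+2+1 = 11 ballots; Kwan wins 11–6.
Kwan vs Ferraro: 8 to 9, Ferraro.
Kwan beats Novak; loses to Blum, Ferraro — 1 pairwise win.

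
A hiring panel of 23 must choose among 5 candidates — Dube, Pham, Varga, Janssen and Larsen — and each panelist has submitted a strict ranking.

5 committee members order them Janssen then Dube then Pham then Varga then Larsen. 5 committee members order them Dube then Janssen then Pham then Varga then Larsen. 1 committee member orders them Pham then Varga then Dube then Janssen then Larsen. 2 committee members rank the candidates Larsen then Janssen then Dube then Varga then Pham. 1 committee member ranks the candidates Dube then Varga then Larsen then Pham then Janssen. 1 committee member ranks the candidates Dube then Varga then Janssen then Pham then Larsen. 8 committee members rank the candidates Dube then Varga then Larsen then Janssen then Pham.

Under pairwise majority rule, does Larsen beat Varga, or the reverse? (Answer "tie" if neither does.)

Varga

Ballots ranking Larsen above Varga: 2.
Ballots ranking Varga above Larsen: 23 − 2 = 21.
Varga wins the head-to-head 21–2.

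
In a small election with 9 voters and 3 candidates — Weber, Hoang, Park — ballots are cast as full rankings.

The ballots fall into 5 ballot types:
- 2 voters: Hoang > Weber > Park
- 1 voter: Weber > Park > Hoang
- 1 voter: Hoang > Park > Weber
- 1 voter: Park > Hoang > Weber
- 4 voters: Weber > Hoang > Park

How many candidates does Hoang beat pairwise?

Hoang against each rival (9 voters):
Hoang vs Weber: Weber, 5–4.
Hoang vs Park: Hoang wins 7–2.
Hoang beats Park; loses to Weber — 1 pairwise win.

1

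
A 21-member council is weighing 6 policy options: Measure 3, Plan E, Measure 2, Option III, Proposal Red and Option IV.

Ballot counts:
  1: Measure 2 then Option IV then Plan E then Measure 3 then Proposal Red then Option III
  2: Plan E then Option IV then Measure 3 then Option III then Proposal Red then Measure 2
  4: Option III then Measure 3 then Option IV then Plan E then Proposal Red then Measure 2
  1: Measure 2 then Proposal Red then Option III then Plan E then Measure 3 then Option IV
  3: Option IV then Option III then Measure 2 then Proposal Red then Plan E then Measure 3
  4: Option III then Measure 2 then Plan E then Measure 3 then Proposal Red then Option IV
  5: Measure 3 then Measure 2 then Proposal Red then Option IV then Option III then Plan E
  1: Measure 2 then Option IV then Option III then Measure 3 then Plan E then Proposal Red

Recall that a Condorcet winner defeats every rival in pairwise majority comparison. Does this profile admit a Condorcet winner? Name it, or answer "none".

none

Head-to-head results (21 council members):
Measure 3 vs Plan E: Plan E wins 11–10.
Measure 3 vs Measure 2: Measure 3, 11–10.
Measure 3 vs Option III: Option III wins 13–8.
Measure 3 vs Proposal Red: Measure 3, 17–4.
Measure 3–Option IV: Measure 3 14–7.
Plan E–Measure 2: Measure 2 15–6.
Plan E–Option III: Option III 18–3.
Plan E–Proposal Red: Plan E 12–9.
Plan E–Option IV: Option IV 14–7.
Measure 2 vs Option III: Option III, 13–8.
Measure 2–Proposal Red: Measure 2 15–6.
Measure 2 vs Option IV: Measure 2 wins 12–9.
Option III vs Proposal Red: Option III, 14–7.
Option III vs Option IV: Option IV wins 12–9.
Proposal Red vs Option IV: Option IV, 11–10.
Every option loses at least once (Measure 3 loses to Plan E; Plan E loses to Measure 2; Measure 2 loses to Measure 3; Option III loses to Option IV; Proposal Red loses to Measure 3; Option IV loses to Measure 3). The majority relation contains the cycle Measure 3 > Measure 2 > Plan E > Measure 3, so there is no Condorcet winner.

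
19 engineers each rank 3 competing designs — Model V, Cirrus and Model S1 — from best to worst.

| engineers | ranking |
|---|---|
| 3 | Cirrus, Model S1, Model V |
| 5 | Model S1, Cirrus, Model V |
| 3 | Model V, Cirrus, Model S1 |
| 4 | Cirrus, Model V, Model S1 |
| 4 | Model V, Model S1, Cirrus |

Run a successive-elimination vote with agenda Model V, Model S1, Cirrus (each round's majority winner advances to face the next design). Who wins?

Cirrus

Round 1: Model V vs Model S1 — 11–8, Model V advances.
Round 2: Model V vs Cirrus — 7–12, Cirrus advances.
Cirrus survives the agenda.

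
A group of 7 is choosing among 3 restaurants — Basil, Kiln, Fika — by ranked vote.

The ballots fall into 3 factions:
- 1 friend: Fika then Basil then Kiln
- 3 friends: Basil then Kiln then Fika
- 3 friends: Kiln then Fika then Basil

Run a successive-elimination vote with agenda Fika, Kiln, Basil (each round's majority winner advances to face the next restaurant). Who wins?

Round 1: Fika vs Kiln — 1–6, Kiln advances.
Round 2: Kiln vs Basil — 3–4, Basil advances.
Basil survives the agenda.

Basil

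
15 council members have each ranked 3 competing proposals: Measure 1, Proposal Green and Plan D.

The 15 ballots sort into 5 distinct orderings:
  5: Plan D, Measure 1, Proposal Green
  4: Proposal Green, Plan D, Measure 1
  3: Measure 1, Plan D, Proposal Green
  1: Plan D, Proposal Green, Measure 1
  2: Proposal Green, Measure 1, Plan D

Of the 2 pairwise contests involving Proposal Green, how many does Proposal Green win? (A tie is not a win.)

Proposal Green against each rival (15 council members):
Proposal Green vs Measure 1: Measure 1, 8–7.
Proposal Green vs Plan D: Proposal Green preferred on 4+2 = 6 ballots; Plan D wins 9–6.
Proposal Green beats no one; loses to Measure 1, Plan D — 0 pairwise wins.

0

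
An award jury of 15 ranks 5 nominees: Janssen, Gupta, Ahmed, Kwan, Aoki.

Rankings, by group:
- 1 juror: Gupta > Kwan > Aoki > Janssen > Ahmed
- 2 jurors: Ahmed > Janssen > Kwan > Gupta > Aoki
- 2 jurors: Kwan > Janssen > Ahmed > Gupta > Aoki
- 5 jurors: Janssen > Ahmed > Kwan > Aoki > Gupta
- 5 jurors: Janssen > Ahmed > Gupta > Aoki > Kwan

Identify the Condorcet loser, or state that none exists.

Aoki

Head-to-head results (15 jurors):
Janssen vs Gupta: Janssen preferred on 2+2+5+5 = 14 ballots; Janssen wins 14–1.
Janssen vs Ahmed: 1+2+5+5 = 13 for Janssen, 2 for Ahmed — Janssen by 13–2.
Janssen vs Kwan: 12 to 3, Janssen.
Janssen vs Aoki: Janssen wins 14–1.
Gupta–Ahmed: Ahmed 14–1.
Gupta–Kwan: Kwan 9–6.
Gupta–Aoki: Gupta 10–5.
Ahmed vs Kwan: Ahmed is ranked higher on 2+5+5 = 12 ballots, Kwan on 3. Ahmed wins 12–3.
Ahmed vs Aoki: Ahmed wins 14–1.
Kwan–Aoki: Kwan 10–5.
Aoki loses to every other nominee — it is the Condorcet loser.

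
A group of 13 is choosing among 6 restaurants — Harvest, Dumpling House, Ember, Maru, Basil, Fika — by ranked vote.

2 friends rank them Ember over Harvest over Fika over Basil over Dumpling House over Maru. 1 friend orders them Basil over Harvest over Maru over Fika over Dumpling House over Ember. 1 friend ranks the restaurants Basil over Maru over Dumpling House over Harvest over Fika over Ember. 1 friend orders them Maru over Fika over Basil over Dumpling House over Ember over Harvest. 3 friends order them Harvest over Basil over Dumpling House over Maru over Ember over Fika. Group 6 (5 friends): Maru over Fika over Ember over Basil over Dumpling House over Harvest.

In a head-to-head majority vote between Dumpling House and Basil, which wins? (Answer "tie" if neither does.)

Basil

No ballot ranks Dumpling House above Basil: 0.
Ballots ranking Basil above Dumpling House: 13 − 0 = 13.
Basil wins the head-to-head 13–0.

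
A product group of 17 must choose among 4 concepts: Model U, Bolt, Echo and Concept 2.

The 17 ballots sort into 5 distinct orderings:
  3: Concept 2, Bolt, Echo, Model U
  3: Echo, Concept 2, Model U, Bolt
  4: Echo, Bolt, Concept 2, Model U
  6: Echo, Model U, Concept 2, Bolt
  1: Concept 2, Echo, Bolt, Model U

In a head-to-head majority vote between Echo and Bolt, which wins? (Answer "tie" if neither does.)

Ballots ranking Echo above Bolt: 3 + 4 + 6 + 1 = 14.
Ballots ranking Bolt above Echo: 17 − 14 = 3.
Echo wins the head-to-head 14–3.

Echo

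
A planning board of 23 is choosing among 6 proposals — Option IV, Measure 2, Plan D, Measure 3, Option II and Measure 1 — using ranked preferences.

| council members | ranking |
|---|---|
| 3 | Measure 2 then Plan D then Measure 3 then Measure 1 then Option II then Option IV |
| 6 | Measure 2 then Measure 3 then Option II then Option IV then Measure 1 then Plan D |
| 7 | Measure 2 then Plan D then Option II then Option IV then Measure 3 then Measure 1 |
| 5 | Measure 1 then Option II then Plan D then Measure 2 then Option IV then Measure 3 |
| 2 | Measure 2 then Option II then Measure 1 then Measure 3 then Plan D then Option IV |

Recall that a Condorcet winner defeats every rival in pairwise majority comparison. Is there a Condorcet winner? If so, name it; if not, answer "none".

Head-to-head results (23 council members):
Option IV–Measure 2: Measure 2 23–0.
Option IV vs Plan D: 6 to 17, Plan D.
Option IV vs Measure 3: Option IV preferred on 7+5 = 12 ballots; Option IV wins 12–11.
Option IV vs Option II: 0 to 23, Option II.
Option IV vs Measure 1: 6+7 = 13 for Option IV, 10 for Measure 1 — Option IV by 13–10.
Measure 2 vs Plan D: Measure 2 wins 18–5.
Measure 2 vs Measure 3: 3+6+7+5+2 = 23 for Measure 2, 0 for Measure 3 — Measure 2 by 23–0.
Measure 2 vs Option II: 3+6+7+2 = 18 for Measure 2, 5 for Option II — Measure 2 by 18–5.
Measure 2 vs Measure 1: 18 to 5, Measure 2.
Plan D vs Measure 3: 3+7+5 = 15 for Plan D, 8 for Measure 3 — Plan D by 15–8.
Plan D vs Option II: Option II, 13–10.
Plan D–Measure 1: Measure 1 13–10.
Measure 3 vs Option II: Option II, 14–9.
Measure 3 vs Measure 1: Measure 3 preferred on 3+6+7 = 16 ballots; Measure 3 wins 16–7.
Option II vs Measure 1: 15 to 8, Option II.
Measure 2 defeats every rival head-to-head and is the Condorcet winner.

Measure 2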